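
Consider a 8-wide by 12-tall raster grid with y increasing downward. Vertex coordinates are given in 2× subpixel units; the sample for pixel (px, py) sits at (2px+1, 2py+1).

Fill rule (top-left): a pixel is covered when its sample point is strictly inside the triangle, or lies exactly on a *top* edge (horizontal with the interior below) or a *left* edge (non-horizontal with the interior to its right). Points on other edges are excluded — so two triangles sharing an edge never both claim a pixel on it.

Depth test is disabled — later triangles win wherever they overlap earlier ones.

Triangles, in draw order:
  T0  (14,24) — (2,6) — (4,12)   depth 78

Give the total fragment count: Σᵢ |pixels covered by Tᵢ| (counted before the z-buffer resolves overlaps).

T0:
  2·area = 36  (B↔C swapped to make it positive)
  edge (14, 24)→(4, 12): d=(-10,-12) top-left  bias=+0
  edge (4, 12)→(2, 6): d=(-2,-6) top-left  bias=+0
  edge (2, 6)→(14, 24): d=(12,18) right/bottom  bias=-1
    (0,1)@(1, 3): e=[54,0,-18] → .  [on edge]
    (1,4)@(3, 9): e=[18,0,18] → X  [on edge]
    (2,4)@(5, 9): e=[42,12,-18] → .
    (1,5)@(3, 11): e=[-2,-4,42] → .
    (2,5)@(5, 11): e=[22,8,6] → X
    (3,5)@(7, 11): e=[46,20,-30] → .
    (2,6)@(5, 13): e=[2,4,30] → X
    (3,6)@(7, 13): e=[26,16,-6] → .
    (2,7)@(5, 15): e=[-18,0,54] → .  [on edge]
    (3,7)@(7, 15): e=[6,12,18] → X
    (4,7)@(9, 15): e=[30,24,-18] → .
    (3,8)@(7, 17): e=[-14,8,42] → .
    (3,10)@(7, 21): e=[-54,0,90] → .  [on edge]
  covered (5 px):
    . . . . . . . .
    . . . . . . . .
    . . . . . . . .
    . . . . . . . .
    . X . . . . . .
    . . X . . . . .
    . . X . . . . .
    . . . X . . . .
    . . . . X . . .
    . . . . . . . .
    . . . . . . . .
    . . . . . . . .

Final: 5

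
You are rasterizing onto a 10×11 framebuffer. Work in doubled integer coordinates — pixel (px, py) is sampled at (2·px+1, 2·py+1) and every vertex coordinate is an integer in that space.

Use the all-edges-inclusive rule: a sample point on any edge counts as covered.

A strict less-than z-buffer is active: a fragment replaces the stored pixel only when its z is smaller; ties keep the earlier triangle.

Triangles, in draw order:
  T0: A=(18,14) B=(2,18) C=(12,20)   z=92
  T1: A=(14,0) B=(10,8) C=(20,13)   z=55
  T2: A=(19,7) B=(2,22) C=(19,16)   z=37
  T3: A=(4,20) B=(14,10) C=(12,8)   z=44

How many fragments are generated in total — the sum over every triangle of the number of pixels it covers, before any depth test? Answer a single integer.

T0:
  2·area = 72  (B↔C swapped to make it positive)
  edge (18, 14)→(12, 20): d=(-6,6) inclusive
  edge (12, 20)→(2, 18): d=(-10,-2) inclusive
  edge (2, 18)→(18, 14): d=(16,-4) inclusive
    (9,6)@(19, 13): e=[0,84,-12] → .  [on edge]
    (7,7)@(15, 15): e=[12,56,4] → X
    (8,7)@(17, 15): e=[0,60,12] → X  [on edge]
    (9,7)@(19, 15): e=[-12,64,20] → .
    (3,8)@(7, 17): e=[48,20,4] → X
    (4,8)@(9, 17): e=[36,24,12] → X
    (5,8)@(11, 17): e=[24,28,20] → X
    (6,8)@(13, 17): e=[12,32,28] → X
    (7,8)@(15, 17): e=[0,36,36] → X  [on edge]
    (8,8)@(17, 17): e=[-12,40,44] → .
    (3,9)@(7, 19): e=[36,0,36] → X  [on edge]
    (6,9)@(13, 19): e=[0,12,60] → X  [on edge]
    (5,10)@(11, 21): e=[0,-12,84] → .  [on edge]
    (8,10)@(17, 21): e=[-36,0,108] → .  [on edge]
  covered (11 px):
    . . . . . . . . . .
    . . . . . . . . . .
    . . . . . . . . . .
    . . . . . . . . . .
    . . . . . . . . . .
    . . . . . . . . . .
    . . . . . . . . . .
    . . . . . . . X X .
    . . . X X X X X . .
    . . . X X X X . . .
    . . . . . . . . . .
T1:
  2·area = 100  (B↔C swapped to make it positive)
  edge (14, 0)→(20, 13): d=(6,13) inclusive
  edge (20, 13)→(10, 8): d=(-10,-5) inclusive
  edge (10, 8)→(14, 0): d=(4,-8) inclusive
    (6,1)@(13, 3): e=[31,65,4] → X
    (7,1)@(15, 3): e=[5,75,20] → X
    (8,1)@(17, 3): e=[-21,85,36] → .
    (6,2)@(13, 5): e=[43,45,12] → X
    (8,2)@(17, 5): e=[-9,65,44] → .
    (5,3)@(11, 7): e=[81,15,4] → X
    (8,3)@(17, 7): e=[3,45,52] → X
    (9,3)@(19, 7): e=[-23,55,68] → .
    (5,4)@(11, 9): e=[93,-5,12] → .
    (6,4)@(13, 9): e=[67,5,28] → X
    (9,4)@(19, 9): e=[-11,35,76] → .
    (6,5)@(13, 11): e=[79,-15,36] → .
  covered (13 px):
    . . . . . . . . . .
    . . . . . . X X . .
    . . . . . . X X . .
    . . . . . X X X X .
    . . . . . . X X X .
    . . . . . . . . X X
    . . . . . . . . . .
    . . . . . . . . . .
    . . . . . . . . . .
    . . . . . . . . . .
    . . . . . . . . . .
T2:
  2·area = 153  (B↔C swapped to make it positive)
  edge (19, 7)→(19, 16): d=(0,9) inclusive
  edge (19, 16)→(2, 22): d=(-17,6) inclusive
  edge (2, 22)→(19, 7): d=(17,-15) inclusive
    (9,0)@(19, 1): e=[0,255,-102] → .  [on edge]
    (9,1)@(19, 3): e=[0,221,-68] → .  [on edge]
    (9,2)@(19, 5): e=[0,187,-34] → .  [on edge]
    (9,3)@(19, 7): e=[0,153,0] → X  [on edge]
    (8,4)@(17, 9): e=[18,131,4] → X
    (9,4)@(19, 9): e=[0,119,34] → X  [on edge]
    (7,5)@(15, 11): e=[36,109,8] → X
    (9,5)@(19, 11): e=[0,85,68] → X  [on edge]
    (6,6)@(13, 13): e=[54,87,12] → X
    (9,6)@(19, 13): e=[0,51,102] → X  [on edge]
    (5,7)@(11, 15): e=[72,65,16] → X
    (9,7)@(19, 15): e=[0,17,136] → X  [on edge]
    (9,8)@(19, 17): e=[0,-17,170] → .  [on edge]
    (9,9)@(19, 19): e=[0,-51,204] → .  [on edge]
    (9,10)@(19, 21): e=[0,-85,238] → .  [on edge]
  covered (21 px):
    . . . . . . . . . .
    . . . . . . . . . .
    . . . . . . . . . .
    . . . . . . . . . X
    . . . . . . . . X X
    . . . . . . . X X X
    . . . . . . X X X X
    . . . . . X X X X X
    . . . . X X X X . .
    . . . X X . . . . .
    . . . . . . . . . .
T3:
  2·area = 40  (B↔C swapped to make it positive)
  edge (4, 20)→(12, 8): d=(8,-12) inclusive
  edge (12, 8)→(14, 10): d=(2,2) inclusive
  edge (14, 10)→(4, 20): d=(-10,10) inclusive
    (2,0)@(5, 1): e=[-140,0,180] → .  [on edge]
    (3,1)@(7, 3): e=[-100,0,140] → .  [on edge]
    (4,2)@(9, 5): e=[-60,0,100] → .  [on edge]
    (9,2)@(19, 5): e=[60,-20,0] → .  [on edge]
    (5,3)@(11, 7): e=[-20,0,60] → .  [on edge]
    (8,3)@(17, 7): e=[52,-12,0] → .  [on edge]
    (6,4)@(13, 9): e=[20,0,20] → X  [on edge]
    (7,4)@(15, 9): e=[44,-4,0] → .  [on edge]
    (5,5)@(11, 11): e=[12,8,20] → X
    (6,5)@(13, 11): e=[36,4,0] → X  [on edge]
    (7,5)@(15, 11): e=[60,0,-20] → .  [on edge]
    (4,6)@(9, 13): e=[4,16,20] → X
    (5,6)@(11, 13): e=[28,12,0] → X  [on edge]
    (8,6)@(17, 13): e=[100,0,-60] → .  [on edge]
    (4,7)@(9, 15): e=[20,20,0] → X  [on edge]
    (9,7)@(19, 15): e=[140,0,-100] → .  [on edge]
    (3,8)@(7, 17): e=[12,28,0] → X  [on edge]
    (2,9)@(5, 19): e=[4,36,0] → X  [on edge]
    (1,10)@(3, 21): e=[-4,44,0] → .  [on edge]
  covered (8 px):
    . . . . . . . . . .
    . . . . . . . . . .
    . . . . . . . . . .
    . . . . . . . . . .
    . . . . . . X . . .
    . . . . . X X . . .
    . . . . X X . . . .
    . . . . X . . . . .
    . . . X . . . . . .
    . . X . . . . . . .
    . . . . . . . . . .

Answer: 53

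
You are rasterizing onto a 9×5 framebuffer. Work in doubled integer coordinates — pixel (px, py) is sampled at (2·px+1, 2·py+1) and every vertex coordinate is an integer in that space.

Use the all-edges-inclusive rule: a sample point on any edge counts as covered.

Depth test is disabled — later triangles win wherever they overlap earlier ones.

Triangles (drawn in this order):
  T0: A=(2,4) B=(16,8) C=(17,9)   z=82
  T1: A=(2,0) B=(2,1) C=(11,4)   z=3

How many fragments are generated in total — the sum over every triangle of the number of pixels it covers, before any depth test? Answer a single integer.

T0:
  2·area = 10
  edge (2, 4)→(16, 8): d=(14,4) inclusive
  edge (16, 8)→(17, 9): d=(1,1) inclusive
  edge (17, 9)→(2, 4): d=(-15,-5) inclusive
    (4,0)@(9, 1): e=[-70,0,80] → ·  [on edge]
    (5,1)@(11, 3): e=[-50,0,60] → ·  [on edge]
    (2,2)@(5, 5): e=[2,8,0] → █  [on edge]
    (3,2)@(7, 5): e=[-6,6,10] → ·
    (6,2)@(13, 5): e=[-30,0,40] → ·  [on edge]
    (2,3)@(5, 7): e=[30,10,-30] → ·
    (5,3)@(11, 7): e=[6,4,0] → █  [on edge]
    (6,3)@(13, 7): e=[-2,2,10] → ·
    (7,3)@(15, 7): e=[-10,0,20] → ·  [on edge]
    (5,4)@(11, 9): e=[34,6,-30] → ·
    (8,4)@(17, 9): e=[10,0,0] → █  [on edge]
  covered (3 px):
    · · · · · · · · ·
    · · · · · · · · ·
    · · █ · · · · · ·
    · · · · · █ · · ·
    · · · · · · · · █
T1:
  2·area = 9  (B↔C swapped to make it positive)
  edge (2, 0)→(11, 4): d=(9,4) inclusive
  edge (11, 4)→(2, 1): d=(-9,-3) inclusive
  edge (2, 1)→(2, 0): d=(0,-1) inclusive
    (1,0)@(3, 1): e=[5,3,1] → █
    (2,0)@(5, 1): e=[-3,9,3] → ·
    (1,1)@(3, 3): e=[23,-15,1] → ·
  covered (1 px):
    · █ · · · · · · ·
    · · · · · · · · ·
    · · · · · · · · ·
    · · · · · · · · ·
    · · · · · · · · ·

Result: 4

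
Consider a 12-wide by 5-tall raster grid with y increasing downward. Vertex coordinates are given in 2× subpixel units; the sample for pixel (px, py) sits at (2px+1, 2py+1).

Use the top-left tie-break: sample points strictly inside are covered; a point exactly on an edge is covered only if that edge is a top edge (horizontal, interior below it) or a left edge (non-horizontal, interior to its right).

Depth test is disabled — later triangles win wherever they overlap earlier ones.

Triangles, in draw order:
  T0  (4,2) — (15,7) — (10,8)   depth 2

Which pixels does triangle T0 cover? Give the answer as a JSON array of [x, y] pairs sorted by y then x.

T0:
  2·area = 36
  edge (4, 2)→(15, 7): d=(11,5) right/bottom  bias=-1
  edge (15, 7)→(10, 8): d=(-5,1) right/bottom  bias=-1
  edge (10, 8)→(4, 2): d=(-6,-6) top-left  bias=+0
    (1,0)@(3, 1): e=[-6,42,0] → ·  [on edge]
    (2,1)@(5, 3): e=[6,30,0] → █  [on edge]
    (3,1)@(7, 3): e=[-4,28,12] → ·
    (2,2)@(5, 5): e=[28,20,-12] → ·
    (3,2)@(7, 5): e=[18,18,0] → █  [on edge]
    (4,2)@(9, 5): e=[8,16,12] → █
    (5,2)@(11, 5): e=[-2,14,24] → ·
    (3,3)@(7, 7): e=[40,8,-12] → ·
    (4,3)@(9, 7): e=[30,6,0] → █  [on edge]
    (5,3)@(11, 7): e=[20,4,12] → █
    (6,3)@(13, 7): e=[10,2,24] → █
    (7,3)@(15, 7): e=[0,0,36] → ·  [on edge]
    (2,4)@(5, 9): e=[72,0,-36] → ·  [on edge]
    (5,4)@(11, 9): e=[42,-6,0] → ·  [on edge]
  covered (6 px):
    · · · · · · · · · · · ·
    · · █ · · · · · · · · ·
    · · · █ █ · · · · · · ·
    · · · · █ █ █ · · · · ·
    · · · · · · · · · · · ·

Answer: [[2,1],[3,2],[4,2],[4,3],[5,3],[6,3]]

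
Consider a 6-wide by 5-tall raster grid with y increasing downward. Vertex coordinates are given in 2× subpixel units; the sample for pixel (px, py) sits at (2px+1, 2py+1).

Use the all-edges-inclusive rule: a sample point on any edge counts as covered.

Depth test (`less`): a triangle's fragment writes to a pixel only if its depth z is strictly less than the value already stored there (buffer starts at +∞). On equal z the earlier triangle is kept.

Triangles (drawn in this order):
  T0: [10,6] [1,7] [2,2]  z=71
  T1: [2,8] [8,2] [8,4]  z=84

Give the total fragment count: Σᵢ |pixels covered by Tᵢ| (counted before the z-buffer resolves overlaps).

T0:
  2·area = 44
  edge (10, 6)→(1, 7): d=(-9,1) inclusive
  edge (1, 7)→(2, 2): d=(1,-5) inclusive
  edge (2, 2)→(10, 6): d=(8,4) inclusive
    (1,1)@(3, 3): e=[34,6,4] → X
    (2,1)@(5, 3): e=[32,16,-4] → .
    (1,2)@(3, 5): e=[16,8,20] → X
    (2,2)@(5, 5): e=[14,18,12] → X
    (3,2)@(7, 5): e=[12,28,4] → X
    (4,2)@(9, 5): e=[10,38,-4] → .
    (0,3)@(1, 7): e=[0,0,44] → X  [on edge]
    (1,3)@(3, 7): e=[-2,10,36] → .
    (2,3)@(5, 7): e=[-4,20,28] → .
    (3,3)@(7, 7): e=[-6,30,20] → .
    (0,4)@(1, 9): e=[-18,2,60] → .
  covered (5 px):
    . . . . . .
    . X . . . .
    . X X X . .
    X . . . . .
    . . . . . .
T1:
  2·area = 12
  edge (2, 8)→(8, 2): d=(6,-6) inclusive
  edge (8, 2)→(8, 4): d=(0,2) inclusive
  edge (8, 4)→(2, 8): d=(-6,4) inclusive
    (4,0)@(9, 1): e=[0,-2,14] → .  [on edge]
    (3,1)@(7, 3): e=[0,2,10] → X  [on edge]
    (4,1)@(9, 3): e=[12,-2,2] → .
    (2,2)@(5, 5): e=[0,6,6] → X  [on edge]
    (3,2)@(7, 5): e=[12,2,-2] → .
    (1,3)@(3, 7): e=[0,10,2] → X  [on edge]
    (2,3)@(5, 7): e=[12,6,-6] → .
    (0,4)@(1, 9): e=[0,14,-2] → .  [on edge]
    (1,4)@(3, 9): e=[12,10,-10] → .
  covered (3 px):
    . . . . . .
    . . . X . .
    . . X . . .
    . X . . . .
    . . . . . .

Result: 8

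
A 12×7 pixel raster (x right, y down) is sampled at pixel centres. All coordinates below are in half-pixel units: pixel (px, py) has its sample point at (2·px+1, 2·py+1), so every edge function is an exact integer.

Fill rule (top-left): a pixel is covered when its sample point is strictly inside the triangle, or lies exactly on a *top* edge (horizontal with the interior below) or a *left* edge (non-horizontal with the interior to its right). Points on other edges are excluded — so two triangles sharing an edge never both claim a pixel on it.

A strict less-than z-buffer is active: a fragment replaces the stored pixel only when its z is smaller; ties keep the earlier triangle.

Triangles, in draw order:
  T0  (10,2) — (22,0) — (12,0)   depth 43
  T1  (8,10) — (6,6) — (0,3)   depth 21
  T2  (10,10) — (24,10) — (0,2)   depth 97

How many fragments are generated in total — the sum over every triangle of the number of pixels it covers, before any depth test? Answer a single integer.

T0:
  2·area = 20  (B↔C swapped to make it positive)
  edge (10, 2)→(12, 0): d=(2,-2) top-left  bias=+0
  edge (12, 0)→(22, 0): d=(10,0) top-left  bias=+0
  edge (22, 0)→(10, 2): d=(-12,2) right/bottom  bias=-1
    (5,0)@(11, 1): e=[0,10,10] → █  [on edge]
    (6,0)@(13, 1): e=[4,10,6] → █
    (7,0)@(15, 1): e=[8,10,2] → █
    (8,0)@(17, 1): e=[12,10,-2] → ·
    (4,1)@(9, 3): e=[0,30,-10] → ·  [on edge]
    (5,1)@(11, 3): e=[4,30,-14] → ·
    (6,1)@(13, 3): e=[8,30,-18] → ·
    (7,1)@(15, 3): e=[12,30,-22] → ·
    (3,2)@(7, 5): e=[0,50,-30] → ·  [on edge]
    (2,3)@(5, 7): e=[0,70,-50] → ·  [on edge]
    (1,4)@(3, 9): e=[0,90,-70] → ·  [on edge]
    (0,5)@(1, 11): e=[0,110,-90] → ·  [on edge]
  covered (3 px):
    · · · · · █ █ █ · · · ·
    · · · · · · · · · · · ·
    · · · · · · · · · · · ·
    · · · · · · · · · · · ·
    · · · · · · · · · · · ·
    · · · · · · · · · · · ·
    · · · · · · · · · · · ·
T1:
  2·area = 18  (B↔C swapped to make it positive)
  edge (8, 10)→(0, 3): d=(-8,-7) top-left  bias=+0
  edge (0, 3)→(6, 6): d=(6,3) right/bottom  bias=-1
  edge (6, 6)→(8, 10): d=(2,4) right/bottom  bias=-1
    (1,2)@(3, 5): e=[5,3,10] → █
    (2,2)@(5, 5): e=[19,-3,2] → ·
    (1,3)@(3, 7): e=[-11,15,14] → ·
    (2,3)@(5, 7): e=[3,9,6] → █
    (3,3)@(7, 7): e=[17,3,-2] → ·
    (2,4)@(5, 9): e=[-13,21,10] → ·
    (3,4)@(7, 9): e=[1,15,2] → █
    (4,4)@(9, 9): e=[15,9,-6] → ·
    (3,5)@(7, 11): e=[-15,27,6] → ·
  covered (3 px):
    · · · · · · · · · · · ·
    · · · · · · · · · · · ·
    · █ · · · · · · · · · ·
    · · █ · · · · · · · · ·
    · · · █ · · · · · · · ·
    · · · · · · · · · · · ·
    · · · · · · · · · · · ·
T2:
  2·area = 112  (B↔C swapped to make it positive)
  edge (10, 10)→(0, 2): d=(-10,-8) top-left  bias=+0
  edge (0, 2)→(24, 10): d=(24,8) right/bottom  bias=-1
  edge (24, 10)→(10, 10): d=(-14,0) right/bottom  bias=-1
    (1,1)@(3, 3): e=[14,0,98] → ·  [on edge]
    (2,2)@(5, 5): e=[10,32,70] → █
    (3,2)@(7, 5): e=[26,16,70] → █
    (4,2)@(9, 5): e=[42,0,70] → ·  [on edge]
    (2,3)@(5, 7): e=[-10,80,42] → ·
    (3,3)@(7, 7): e=[6,64,42] → █
    (4,3)@(9, 7): e=[22,48,42] → █
    (5,3)@(11, 7): e=[38,32,42] → █
    (6,3)@(13, 7): e=[54,16,42] → █
    (7,3)@(15, 7): e=[70,0,42] → ·  [on edge]
    (3,4)@(7, 9): e=[-14,112,14] → ·
    (4,4)@(9, 9): e=[2,96,14] → █
    (10,4)@(21, 9): e=[98,0,14] → ·  [on edge]
  covered (12 px):
    · · · · · · · · · · · ·
    · · · · · · · · · · · ·
    · · █ █ · · · · · · · ·
    · · · █ █ █ █ · · · · ·
    · · · · █ █ █ █ █ █ · ·
    · · · · · · · · · · · ·
    · · · · · · · · · · · ·

Final: 18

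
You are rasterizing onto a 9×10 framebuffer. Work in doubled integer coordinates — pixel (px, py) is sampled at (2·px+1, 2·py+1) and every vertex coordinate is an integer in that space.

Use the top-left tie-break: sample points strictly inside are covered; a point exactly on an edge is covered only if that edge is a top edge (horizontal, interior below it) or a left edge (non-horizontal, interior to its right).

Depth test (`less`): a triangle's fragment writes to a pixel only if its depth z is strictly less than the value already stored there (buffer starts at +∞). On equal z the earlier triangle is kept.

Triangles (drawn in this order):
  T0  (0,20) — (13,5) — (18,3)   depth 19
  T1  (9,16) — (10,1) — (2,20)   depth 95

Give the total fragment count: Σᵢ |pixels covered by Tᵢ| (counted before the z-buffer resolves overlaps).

T0:
  2·area = 49
  edge (0, 20)→(13, 5): d=(13,-15) top-left  bias=+0
  edge (13, 5)→(18, 3): d=(5,-2) top-left  bias=+0
  edge (18, 3)→(0, 20): d=(-18,17) right/bottom  bias=-1
    (6,2)@(13, 5): e=[0,0,49] → █  [on edge]
    (7,2)@(15, 5): e=[30,4,15] → █
    (8,2)@(17, 5): e=[60,8,-19] → ·
    (6,3)@(13, 7): e=[26,10,13] → █
    (7,3)@(15, 7): e=[56,14,-21] → ·
    (1,4)@(3, 9): e=[-98,0,147] → ·  [on edge]
    (5,4)@(11, 9): e=[22,16,11] → █
    (6,4)@(13, 9): e=[52,20,-23] → ·
    (4,5)@(9, 11): e=[18,22,9] → █
    (5,5)@(11, 11): e=[48,26,-25] → ·
    (3,6)@(7, 13): e=[14,28,7] → █
    (4,6)@(9, 13): e=[44,32,-27] → ·
  covered (9 px):
    · · · · · · · · ·
    · · · · · · · · ·
    · · · · · · █ █ ·
    · · · · · · █ · ·
    · · · · · █ · · ·
    · · · · █ · · · ·
    · · · █ · · · · ·
    · · █ · · · · · ·
    · █ · · · · · · ·
    █ · · · · · · · ·
T1:
  2·area = 101  (B↔C swapped to make it positive)
  edge (9, 16)→(2, 20): d=(-7,4) right/bottom  bias=-1
  edge (2, 20)→(10, 1): d=(8,-19) top-left  bias=+0
  edge (10, 1)→(9, 16): d=(-1,15) right/bottom  bias=-1
    (4,2)@(9, 5): e=[77,13,11] → █
    (5,2)@(11, 5): e=[69,51,-19] → ·
    (4,3)@(9, 7): e=[63,29,9] → █
    (5,3)@(11, 7): e=[55,67,-21] → ·
    (3,4)@(7, 9): e=[57,7,37] → █
    (5,4)@(11, 9): e=[41,83,-23] → ·
    (3,5)@(7, 11): e=[43,23,35] → █
    (5,5)@(11, 11): e=[27,99,-25] → ·
    (2,6)@(5, 13): e=[37,1,63] → █
    (5,6)@(11, 13): e=[13,115,-27] → ·
    (2,7)@(5, 15): e=[23,17,61] → █
    (5,7)@(11, 15): e=[-1,131,-29] → ·
  covered (15 px):
    · · · · · · · · ·
    · · · · · · · · ·
    · · · · █ · · · ·
    · · · · █ · · · ·
    · · · █ █ · · · ·
    · · · █ █ · · · ·
    · · █ █ █ · · · ·
    · · █ █ █ · · · ·
    · · █ █ · · · · ·
    · █ · · · · · · ·

Result: 24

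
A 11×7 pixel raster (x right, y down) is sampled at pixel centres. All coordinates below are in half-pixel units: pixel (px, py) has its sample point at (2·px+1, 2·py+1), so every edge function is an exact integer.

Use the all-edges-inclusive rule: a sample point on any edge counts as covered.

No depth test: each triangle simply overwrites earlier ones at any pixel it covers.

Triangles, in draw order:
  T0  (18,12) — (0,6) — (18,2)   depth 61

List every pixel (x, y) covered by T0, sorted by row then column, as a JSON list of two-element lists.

T0:
  2·area = 180
  edge (18, 12)→(0, 6): d=(-18,-6) inclusive
  edge (0, 6)→(18, 2): d=(18,-4) inclusive
  edge (18, 2)→(18, 12): d=(0,10) inclusive
    (7,1)@(15, 3): e=[144,6,30] → #
    (8,1)@(17, 3): e=[156,14,10] → #
    (9,1)@(19, 3): e=[168,22,-10] → ·
    (2,2)@(5, 5): e=[48,2,130] → #
    (3,2)@(7, 5): e=[60,10,110] → #
    (4,2)@(9, 5): e=[72,18,90] → #
    (5,2)@(11, 5): e=[84,26,70] → #
    (6,2)@(13, 5): e=[96,34,50] → #
    (9,2)@(19, 5): e=[132,58,-10] → ·
    (1,3)@(3, 7): e=[0,30,150] → #  [on edge]
    (9,3)@(19, 7): e=[96,94,-10] → ·
    (1,4)@(3, 9): e=[-36,66,150] → ·
    (4,4)@(9, 9): e=[0,90,90] → #  [on edge]
    (7,5)@(15, 11): e=[0,150,30] → #  [on edge]
    (10,6)@(21, 13): e=[0,210,-30] → ·  [on edge]
  covered (24 px):
    · · · · · · · · · · ·
    · · · · · · · # # · ·
    · · # # # # # # # · ·
    · # # # # # # # # · ·
    · · · · # # # # # · ·
    · · · · · · · # # · ·
    · · · · · · · · · · ·

Answer: [[7,1],[8,1],[2,2],[3,2],[4,2],[5,2],[6,2],[7,2],[8,2],[1,3],[2,3],[3,3],[4,3],[5,3],[6,3],[7,3],[8,3],[4,4],[5,4],[6,4],[7,4],[8,4],[7,5],[8,5]]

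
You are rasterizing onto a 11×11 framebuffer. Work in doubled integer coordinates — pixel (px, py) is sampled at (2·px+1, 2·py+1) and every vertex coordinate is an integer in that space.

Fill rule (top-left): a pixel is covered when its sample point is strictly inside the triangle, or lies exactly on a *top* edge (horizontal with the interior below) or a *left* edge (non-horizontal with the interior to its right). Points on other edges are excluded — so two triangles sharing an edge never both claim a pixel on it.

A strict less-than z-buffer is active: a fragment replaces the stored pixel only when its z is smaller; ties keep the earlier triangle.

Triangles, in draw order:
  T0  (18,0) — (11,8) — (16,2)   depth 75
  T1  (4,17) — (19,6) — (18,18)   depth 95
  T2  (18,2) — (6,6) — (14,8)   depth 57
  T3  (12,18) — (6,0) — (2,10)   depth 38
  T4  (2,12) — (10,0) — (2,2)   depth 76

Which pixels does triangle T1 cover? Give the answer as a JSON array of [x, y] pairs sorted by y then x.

T0:
  2·area = 2
  edge (18, 0)→(11, 8): d=(-7,8) right/bottom  bias=-1
  edge (11, 8)→(16, 2): d=(5,-6) top-left  bias=+0
  edge (16, 2)→(18, 0): d=(2,-2) top-left  bias=+0
    (8,0)@(17, 1): e=[1,1,0] → X  [on edge]
    (9,0)@(19, 1): e=[-15,13,4] → .
    (7,1)@(15, 3): e=[3,-1,0] → .  [on edge]
    (8,1)@(17, 3): e=[-13,11,4] → .
    (6,2)@(13, 5): e=[5,-3,0] → .  [on edge]
    (5,3)@(11, 7): e=[7,-5,0] → .  [on edge]
    (4,4)@(9, 9): e=[9,-7,0] → .  [on edge]
    (3,5)@(7, 11): e=[11,-9,0] → .  [on edge]
    (2,6)@(5, 13): e=[13,-11,0] → .  [on edge]
    (1,7)@(3, 15): e=[15,-13,0] → .  [on edge]
    (0,8)@(1, 17): e=[17,-15,0] → .  [on edge]
  covered (1 px):
    . . . . . . . . X . .
    . . . . . . . . . . .
    . . . . . . . . . . .
    . . . . . . . . . . .
    . . . . . . . . . . .
    . . . . . . . . . . .
    . . . . . . . . . . .
    . . . . . . . . . . .
    . . . . . . . . . . .
    . . . . . . . . . . .
    . . . . . . . . . . .
T1:
  2·area = 169
  edge (4, 17)→(19, 6): d=(15,-11) top-left  bias=+0
  edge (19, 6)→(18, 18): d=(-1,12) right/bottom  bias=-1
  edge (18, 18)→(4, 17): d=(-14,-1) top-left  bias=+0
    (7,4)@(15, 9): e=[1,45,123] → X
    (8,4)@(17, 9): e=[23,21,125] → X
    (9,4)@(19, 9): e=[45,-3,127] → .
    (6,5)@(13, 11): e=[9,67,93] → X
    (9,5)@(19, 11): e=[75,-5,99] → .
    (5,6)@(11, 13): e=[17,89,63] → X
    (9,6)@(19, 13): e=[105,-7,71] → .
    (3,7)@(7, 15): e=[3,135,31] → X
    (4,7)@(9, 15): e=[25,111,33] → X
    (9,7)@(19, 15): e=[135,-9,43] → .
    (2,8)@(5, 17): e=[11,157,1] → X
    (9,8)@(19, 17): e=[165,-11,15] → .
  covered (22 px):
    . . . . . . . . . . .
    . . . . . . . . . . .
    . . . . . . . . . . .
    . . . . . . . . . . .
    . . . . . . . X X . .
    . . . . . . X X X . .
    . . . . . X X X X . .
    . . . X X X X X X . .
    . . X X X X X X X . .
    . . . . . . . . . . .
    . . . . . . . . . . .
T2:
  2·area = 56  (B↔C swapped to make it positive)
  edge (18, 2)→(14, 8): d=(-4,6) right/bottom  bias=-1
  edge (14, 8)→(6, 6): d=(-8,-2) top-left  bias=+0
  edge (6, 6)→(18, 2): d=(12,-4) top-left  bias=+0
    (10,0)@(21, 1): e=[-14,70,0] → .  [on edge]
    (7,1)@(15, 3): e=[14,42,0] → X  [on edge]
    (8,1)@(17, 3): e=[2,46,8] → X
    (9,1)@(19, 3): e=[-10,50,16] → .
    (4,2)@(9, 5): e=[42,14,0] → X  [on edge]
    (5,2)@(11, 5): e=[30,18,8] → X
    (6,2)@(13, 5): e=[18,22,16] → X
    (8,2)@(17, 5): e=[-6,30,32] → .
    (1,3)@(3, 7): e=[70,-14,0] → .  [on edge]
    (4,3)@(9, 7): e=[34,-2,24] → .
    (5,3)@(11, 7): e=[22,2,32] → X
    (7,3)@(15, 7): e=[-2,10,48] → .
  covered (8 px):
    . . . . . . . . . . .
    . . . . . . . X X . .
    . . . . X X X X . . .
    . . . . . X X . . . .
    . . . . . . . . . . .
    . . . . . . . . . . .
    . . . . . . . . . . .
    . . . . . . . . . . .
    . . . . . . . . . . .
    . . . . . . . . . . .
    . . . . . . . . . . .
T3:
  2·area = 132  (B↔C swapped to make it positive)
  edge (12, 18)→(2, 10): d=(-10,-8) top-left  bias=+0
  edge (2, 10)→(6, 0): d=(4,-10) top-left  bias=+0
  edge (6, 0)→(12, 18): d=(6,18) right/bottom  bias=-1
    (2,1)@(5, 3): e=[94,2,36] → X
    (3,1)@(7, 3): e=[110,22,0] → .  [on edge]
    (2,2)@(5, 5): e=[74,10,48] → X
    (3,2)@(7, 5): e=[90,30,12] → X
    (4,2)@(9, 5): e=[106,50,-24] → .
    (2,3)@(5, 7): e=[54,18,60] → X
    (4,3)@(9, 7): e=[86,58,-12] → .
    (1,4)@(3, 9): e=[18,6,108] → X
    (4,4)@(9, 9): e=[66,66,0] → .  [on edge]
    (1,5)@(3, 11): e=[-2,14,120] → .
    (2,5)@(5, 11): e=[14,34,84] → X
    (4,5)@(9, 11): e=[46,74,12] → X
    (5,7)@(11, 15): e=[22,110,0] → .  [on edge]
    (6,10)@(13, 21): e=[-22,154,0] → .  [on edge]
  covered (15 px):
    . . . . . . . . . . .
    . . X . . . . . . . .
    . . X X . . . . . . .
    . . X X . . . . . . .
    . X X X . . . . . . .
    . . X X X . . . . . .
    . . . X X . . . . . .
    . . . . X . . . . . .
    . . . . . X . . . . .
    . . . . . . . . . . .
    . . . . . . . . . . .
T4:
  2·area = 80  (B↔C swapped to make it positive)
  edge (2, 12)→(2, 2): d=(0,-10) top-left  bias=+0
  edge (2, 2)→(10, 0): d=(8,-2) top-left  bias=+0
  edge (10, 0)→(2, 12): d=(-8,12) right/bottom  bias=-1
    (3,0)@(7, 1): e=[50,2,28] → X
    (4,0)@(9, 1): e=[70,6,4] → X
    (5,0)@(11, 1): e=[90,10,-20] → .
    (1,1)@(3, 3): e=[10,10,60] → X
    (2,1)@(5, 3): e=[30,14,36] → X
    (4,1)@(9, 3): e=[70,22,-12] → .
    (1,2)@(3, 5): e=[10,26,44] → X
    (3,2)@(7, 5): e=[50,34,-4] → .
    (1,3)@(3, 7): e=[10,42,28] → X
    (3,3)@(7, 7): e=[50,50,-20] → .
    (1,4)@(3, 9): e=[10,58,12] → X
    (2,4)@(5, 9): e=[30,62,-12] → .
  covered (10 px):
    . . . X X . . . . . .
    . X X X . . . . . . .
    . X X . . . . . . . .
    . X X . . . . . . . .
    . X . . . . . . . . .
    . . . . . . . . . . .
    . . . . . . . . . . .
    . . . . . . . . . . .
    . . . . . . . . . . .
    . . . . . . . . . . .
    . . . . . . . . . . .

Answer: [[7,4],[8,4],[6,5],[7,5],[8,5],[5,6],[6,6],[7,6],[8,6],[3,7],[4,7],[5,7],[6,7],[7,7],[8,7],[2,8],[3,8],[4,8],[5,8],[6,8],[7,8],[8,8]]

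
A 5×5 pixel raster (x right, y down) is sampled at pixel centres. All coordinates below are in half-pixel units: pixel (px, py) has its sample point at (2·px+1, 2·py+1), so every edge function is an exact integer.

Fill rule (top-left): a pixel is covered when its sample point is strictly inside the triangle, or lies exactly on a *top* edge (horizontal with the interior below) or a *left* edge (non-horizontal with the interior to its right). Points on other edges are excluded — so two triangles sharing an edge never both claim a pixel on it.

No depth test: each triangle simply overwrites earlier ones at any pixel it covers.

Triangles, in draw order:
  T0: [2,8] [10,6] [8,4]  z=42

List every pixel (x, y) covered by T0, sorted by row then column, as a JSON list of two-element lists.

T0:
  2·area = 20  (B↔C swapped to make it positive)
  edge (2, 8)→(8, 4): d=(6,-4) top-left  bias=+0
  edge (8, 4)→(10, 6): d=(2,2) right/bottom  bias=-1
  edge (10, 6)→(2, 8): d=(-8,2) right/bottom  bias=-1
    (2,0)@(5, 1): e=[-30,0,50] → .  [on edge]
    (3,1)@(7, 3): e=[-10,0,30] → .  [on edge]
    (3,2)@(7, 5): e=[2,4,14] → X
    (4,2)@(9, 5): e=[10,0,10] → .  [on edge]
    (2,3)@(5, 7): e=[6,12,2] → X
    (3,3)@(7, 7): e=[14,8,-2] → .
    (2,4)@(5, 9): e=[18,16,-14] → .
  covered (2 px):
    . . . . .
    . . . . .
    . . . X .
    . . X . .
    . . . . .

Answer: [[3,2],[2,3]]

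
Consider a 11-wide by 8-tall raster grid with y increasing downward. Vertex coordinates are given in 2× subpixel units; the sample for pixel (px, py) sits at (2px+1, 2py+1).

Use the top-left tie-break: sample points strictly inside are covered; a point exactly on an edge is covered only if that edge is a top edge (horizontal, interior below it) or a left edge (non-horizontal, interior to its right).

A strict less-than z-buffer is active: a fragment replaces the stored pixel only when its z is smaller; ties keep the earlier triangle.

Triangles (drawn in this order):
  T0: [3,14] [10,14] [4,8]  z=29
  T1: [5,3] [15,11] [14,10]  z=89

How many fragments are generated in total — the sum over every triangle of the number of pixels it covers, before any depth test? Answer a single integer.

T0:
  2·area = 42  (B↔C swapped to make it positive)
  edge (3, 14)→(4, 8): d=(1,-6) top-left  bias=+0
  edge (4, 8)→(10, 14): d=(6,6) right/bottom  bias=-1
  edge (10, 14)→(3, 14): d=(-7,0) right/bottom  bias=-1
    (0,2)@(1, 5): e=[-21,0,63] → ·  [on edge]
    (1,3)@(3, 7): e=[-7,0,49] → ·  [on edge]
    (2,4)@(5, 9): e=[7,0,35] → ·  [on edge]
    (2,5)@(5, 11): e=[9,12,21] → #
    (3,5)@(7, 11): e=[21,0,21] → ·  [on edge]
    (2,6)@(5, 13): e=[11,24,7] → #
    (3,6)@(7, 13): e=[23,12,7] → #
    (4,6)@(9, 13): e=[35,0,7] → ·  [on edge]
    (2,7)@(5, 15): e=[13,36,-7] → ·
    (3,7)@(7, 15): e=[25,24,-7] → ·
    (5,7)@(11, 15): e=[49,0,-7] → ·  [on edge]
  covered (3 px):
    · · · · · · · · · · ·
    · · · · · · · · · · ·
    · · · · · · · · · · ·
    · · · · · · · · · · ·
    · · · · · · · · · · ·
    · · # · · · · · · · ·
    · · # # · · · · · · ·
    · · · · · · · · · · ·
T1:
  2·area = 2  (B↔C swapped to make it positive)
  edge (5, 3)→(14, 10): d=(9,7) right/bottom  bias=-1
  edge (14, 10)→(15, 11): d=(1,1) right/bottom  bias=-1
  edge (15, 11)→(5, 3): d=(-10,-8) top-left  bias=+0
    (2,0)@(5, 1): e=[-18,0,20] → ·  [on edge]
    (2,1)@(5, 3): e=[0,2,0] → ·  [on edge]
    (3,1)@(7, 3): e=[-14,0,16] → ·  [on edge]
    (4,2)@(9, 5): e=[-10,0,12] → ·  [on edge]
    (5,3)@(11, 7): e=[-6,0,8] → ·  [on edge]
    (6,4)@(13, 9): e=[-2,0,4] → ·  [on edge]
    (7,5)@(15, 11): e=[2,0,0] → ·  [on edge]
    (8,6)@(17, 13): e=[6,0,-4] → ·  [on edge]
    (9,7)@(19, 15): e=[10,0,-8] → ·  [on edge]
  covered (0 px):
    · · · · · · · · · · ·
    · · · · · · · · · · ·
    · · · · · · · · · · ·
    · · · · · · · · · · ·
    · · · · · · · · · · ·
    · · · · · · · · · · ·
    · · · · · · · · · · ·
    · · · · · · · · · · ·

Result: 3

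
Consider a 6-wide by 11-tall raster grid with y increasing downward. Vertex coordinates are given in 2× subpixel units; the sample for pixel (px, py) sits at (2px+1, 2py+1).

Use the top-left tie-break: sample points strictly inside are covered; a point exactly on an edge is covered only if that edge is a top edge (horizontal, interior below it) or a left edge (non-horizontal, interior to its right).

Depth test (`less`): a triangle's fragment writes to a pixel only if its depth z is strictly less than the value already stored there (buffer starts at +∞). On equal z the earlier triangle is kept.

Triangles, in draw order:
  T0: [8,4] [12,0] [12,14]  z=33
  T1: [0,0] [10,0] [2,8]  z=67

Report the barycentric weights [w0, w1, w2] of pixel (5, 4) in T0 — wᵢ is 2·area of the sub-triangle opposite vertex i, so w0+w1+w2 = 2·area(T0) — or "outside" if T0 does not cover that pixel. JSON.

T0:
  2·area = 56
  edge (8, 4)→(12, 0): d=(4,-4) top-left  bias=+0
  edge (12, 0)→(12, 14): d=(0,14) right/bottom  bias=-1
  edge (12, 14)→(8, 4): d=(-4,-10) top-left  bias=+0
    (5,0)@(11, 1): e=[0,14,42] → #  [on edge]
    (4,1)@(9, 3): e=[0,42,14] → #  [on edge]
    (3,2)@(7, 5): e=[0,70,-14] → ·  [on edge]
    (4,2)@(9, 5): e=[8,42,6] → #
    (2,3)@(5, 7): e=[0,98,-42] → ·  [on edge]
    (4,3)@(9, 7): e=[16,42,-2] → ·
    (5,3)@(11, 7): e=[24,14,18] → #
    (1,4)@(3, 9): e=[0,126,-70] → ·  [on edge]
    (5,4)@(11, 9): e=[32,14,10] → #
    (0,5)@(1, 11): e=[0,154,-98] → ·  [on edge]
    (5,5)@(11, 11): e=[40,14,2] → #
    (5,6)@(11, 13): e=[48,14,-6] → ·
  covered (8 px):
    · · · · · #
    · · · · # #
    · · · · # #
    · · · · · #
    · · · · · #
    · · · · · #
    · · · · · ·
    · · · · · ·
    · · · · · ·
    · · · · · ·
    · · · · · ·
T1:
  2·area = 80
  edge (0, 0)→(10, 0): d=(10,0) top-left  bias=+0
  edge (10, 0)→(2, 8): d=(-8,8) right/bottom  bias=-1
  edge (2, 8)→(0, 0): d=(-2,-8) top-left  bias=+0
    (0,0)@(1, 1): e=[10,64,6] → #
    (1,0)@(3, 1): e=[10,48,22] → #
    (2,0)@(5, 1): e=[10,32,38] → #
    (3,0)@(7, 1): e=[10,16,54] → #
    (4,0)@(9, 1): e=[10,0,70] → ·  [on edge]
    (0,1)@(1, 3): e=[30,48,2] → #
    (3,1)@(7, 3): e=[30,0,50] → ·  [on edge]
    (0,2)@(1, 5): e=[50,32,-2] → ·
    (1,2)@(3, 5): e=[50,16,14] → #
    (2,2)@(5, 5): e=[50,0,30] → ·  [on edge]
    (1,3)@(3, 7): e=[70,0,10] → ·  [on edge]
    (0,4)@(1, 9): e=[90,0,-10] → ·  [on edge]
  covered (8 px):
    # # # # · ·
    # # # · · ·
    · # · · · ·
    · · · · · ·
    · · · · · ·
    · · · · · ·
    · · · · · ·
    · · · · · ·
    · · · · · ·
    · · · · · ·
    · · · · · ·

Result: [14,10,32]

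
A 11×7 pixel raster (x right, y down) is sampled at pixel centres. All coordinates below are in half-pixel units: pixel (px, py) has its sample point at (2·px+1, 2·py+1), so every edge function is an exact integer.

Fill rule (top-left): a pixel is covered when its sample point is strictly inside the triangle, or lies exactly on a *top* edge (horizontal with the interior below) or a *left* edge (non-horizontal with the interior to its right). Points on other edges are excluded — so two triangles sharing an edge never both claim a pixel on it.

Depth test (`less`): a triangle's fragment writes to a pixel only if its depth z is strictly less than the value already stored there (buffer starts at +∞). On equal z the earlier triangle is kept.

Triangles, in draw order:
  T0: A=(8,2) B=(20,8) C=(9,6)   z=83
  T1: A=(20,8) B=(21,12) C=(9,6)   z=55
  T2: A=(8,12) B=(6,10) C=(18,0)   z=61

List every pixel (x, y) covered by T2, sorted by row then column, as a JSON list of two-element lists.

T0:
  2·area = 42
  edge (8, 2)→(20, 8): d=(12,6) right/bottom  bias=-1
  edge (20, 8)→(9, 6): d=(-11,-2) top-left  bias=+0
  edge (9, 6)→(8, 2): d=(-1,-4) top-left  bias=+0
    (4,1)@(9, 3): e=[6,33,3] → X
    (5,1)@(11, 3): e=[-6,37,11] → .
    (4,2)@(9, 5): e=[30,11,1] → X
    (5,2)@(11, 5): e=[18,15,9] → X
    (6,2)@(13, 5): e=[6,19,17] → X
    (7,2)@(15, 5): e=[-6,23,25] → .
    (4,3)@(9, 7): e=[54,-11,-1] → .
    (5,3)@(11, 7): e=[42,-7,7] → .
    (6,3)@(13, 7): e=[30,-3,15] → .
    (7,3)@(15, 7): e=[18,1,23] → X
    (8,3)@(17, 7): e=[6,5,31] → X
    (9,3)@(19, 7): e=[-6,9,39] → .
  covered (6 px):
    . . . . . . . . . . .
    . . . . X . . . . . .
    . . . . X X X . . . .
    . . . . . . . X X . .
    . . . . . . . . . . .
    . . . . . . . . . . .
    . . . . . . . . . . .
T1:
  2·area = 42
  edge (20, 8)→(21, 12): d=(1,4) right/bottom  bias=-1
  edge (21, 12)→(9, 6): d=(-12,-6) top-left  bias=+0
  edge (9, 6)→(20, 8): d=(11,2) right/bottom  bias=-1
    (1,1)@(3, 3): e=[63,0,-21] → .  [on edge]
    (3,2)@(7, 5): e=[49,0,-7] → .  [on edge]
    (5,3)@(11, 7): e=[35,0,7] → X  [on edge]
    (6,3)@(13, 7): e=[27,12,3] → X
    (7,3)@(15, 7): e=[19,24,-1] → .
    (5,4)@(11, 9): e=[37,-24,29] → .
    (6,4)@(13, 9): e=[29,-12,25] → .
    (7,4)@(15, 9): e=[21,0,21] → X  [on edge]
    (8,4)@(17, 9): e=[13,12,17] → X
    (9,4)@(19, 9): e=[5,24,13] → X
    (10,4)@(21, 9): e=[-3,36,9] → .
    (7,5)@(15, 11): e=[23,-24,43] → .
    (9,5)@(19, 11): e=[7,0,35] → X  [on edge]
  covered (6 px):
    . . . . . . . . . . .
    . . . . . . . . . . .
    . . . . . . . . . . .
    . . . . . X X . . . .
    . . . . . . . X X X .
    . . . . . . . . . X .
    . . . . . . . . . . .
T2:
  2·area = 44
  edge (8, 12)→(6, 10): d=(-2,-2) top-left  bias=+0
  edge (6, 10)→(18, 0): d=(12,-10) top-left  bias=+0
  edge (18, 0)→(8, 12): d=(-10,12) right/bottom  bias=-1
    (8,0)@(17, 1): e=[40,2,2] → X
    (9,0)@(19, 1): e=[44,22,-22] → .
    (7,1)@(15, 3): e=[32,6,6] → X
    (8,1)@(17, 3): e=[36,26,-18] → .
    (0,2)@(1, 5): e=[0,-110,154] → .  [on edge]
    (6,2)@(13, 5): e=[24,10,10] → X
    (7,2)@(15, 5): e=[28,30,-14] → .
    (1,3)@(3, 7): e=[0,-66,110] → .  [on edge]
    (5,3)@(11, 7): e=[16,14,14] → X
    (6,3)@(13, 7): e=[20,34,-10] → .
    (2,4)@(5, 9): e=[0,-22,66] → .  [on edge]
    (4,4)@(9, 9): e=[8,18,18] → X
    (3,5)@(7, 11): e=[0,22,22] → X  [on edge]
    (4,6)@(9, 13): e=[0,66,-22] → .  [on edge]
  covered (6 px):
    . . . . . . . . X . .
    . . . . . . . X . . .
    . . . . . . X . . . .
    . . . . . X . . . . .
    . . . . X . . . . . .
    . . . X . . . . . . .
    . . . . . . . . . . .

Answer: [[8,0],[7,1],[6,2],[5,3],[4,4],[3,5]]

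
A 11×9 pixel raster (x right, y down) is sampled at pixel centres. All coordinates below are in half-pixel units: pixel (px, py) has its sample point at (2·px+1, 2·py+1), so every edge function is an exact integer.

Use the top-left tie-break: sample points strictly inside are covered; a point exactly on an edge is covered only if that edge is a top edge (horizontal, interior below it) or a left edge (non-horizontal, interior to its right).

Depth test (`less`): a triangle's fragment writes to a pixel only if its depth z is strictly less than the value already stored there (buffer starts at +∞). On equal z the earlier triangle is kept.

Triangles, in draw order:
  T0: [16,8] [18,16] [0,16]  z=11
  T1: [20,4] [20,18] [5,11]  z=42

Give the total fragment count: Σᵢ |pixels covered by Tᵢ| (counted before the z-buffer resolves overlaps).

T0:
  2·area = 144
  edge (16, 8)→(18, 16): d=(2,8) right/bottom  bias=-1
  edge (18, 16)→(0, 16): d=(-18,0) right/bottom  bias=-1
  edge (0, 16)→(16, 8): d=(16,-8) top-left  bias=+0
    (7,4)@(15, 9): e=[10,126,8] → █
    (8,4)@(17, 9): e=[-6,126,24] → ·
    (5,5)@(11, 11): e=[46,90,8] → █
    (6,5)@(13, 11): e=[30,90,24] → █
    (8,5)@(17, 11): e=[-2,90,56] → ·
    (3,6)@(7, 13): e=[82,54,8] → █
    (4,6)@(9, 13): e=[66,54,24] → █
    (8,6)@(17, 13): e=[2,54,88] → █
    (9,6)@(19, 13): e=[-14,54,104] → ·
    (1,7)@(3, 15): e=[118,18,8] → █
    (2,7)@(5, 15): e=[102,18,24] → █
    (9,7)@(19, 15): e=[-10,18,136] → ·
  covered (18 px):
    · · · · · · · · · · ·
    · · · · · · · · · · ·
    · · · · · · · · · · ·
    · · · · · · · · · · ·
    · · · · · · · █ · · ·
    · · · · · █ █ █ · · ·
    · · · █ █ █ █ █ █ · ·
    · █ █ █ █ █ █ █ █ · ·
    · · · · · · · · · · ·
T1:
  2·area = 210
  edge (20, 4)→(20, 18): d=(0,14) right/bottom  bias=-1
  edge (20, 18)→(5, 11): d=(-15,-7) top-left  bias=+0
  edge (5, 11)→(20, 4): d=(15,-7) top-left  bias=+0
    (9,2)@(19, 5): e=[14,188,8] → █
    (10,2)@(21, 5): e=[-14,202,22] → ·
    (7,3)@(15, 7): e=[70,130,10] → █
    (8,3)@(17, 7): e=[42,144,24] → █
    (10,3)@(21, 7): e=[-14,172,52] → ·
    (5,4)@(11, 9): e=[126,72,12] → █
    (6,4)@(13, 9): e=[98,86,26] → █
    (10,4)@(21, 9): e=[-14,142,82] → ·
    (2,5)@(5, 11): e=[210,0,0] → █  [on edge]
    (3,5)@(7, 11): e=[182,14,14] → █
    (4,5)@(9, 11): e=[154,28,28] → █
    (10,5)@(21, 11): e=[-14,112,112] → ·
  covered (26 px):
    · · · · · · · · · · ·
    · · · · · · · · · · ·
    · · · · · · · · · █ ·
    · · · · · · · █ █ █ ·
    · · · · · █ █ █ █ █ ·
    · · █ █ █ █ █ █ █ █ ·
    · · · · · █ █ █ █ █ ·
    · · · · · · · █ █ █ ·
    · · · · · · · · · █ ·

Final: 44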